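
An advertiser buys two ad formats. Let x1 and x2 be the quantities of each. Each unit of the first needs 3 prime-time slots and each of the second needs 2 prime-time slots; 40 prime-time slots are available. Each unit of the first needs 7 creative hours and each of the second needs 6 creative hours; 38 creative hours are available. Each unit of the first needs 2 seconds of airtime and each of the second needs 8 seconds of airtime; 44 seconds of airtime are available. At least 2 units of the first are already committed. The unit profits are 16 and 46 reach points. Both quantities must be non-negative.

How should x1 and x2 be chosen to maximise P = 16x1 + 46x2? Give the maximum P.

x1 = 2, x2 = 4, maximum P = 216

Feasible corners and P = 16x1 + 46x2:
  (38/7, 0) → P = 608/7
  (2, 0) → P = 32
  (2, 4) → P = 216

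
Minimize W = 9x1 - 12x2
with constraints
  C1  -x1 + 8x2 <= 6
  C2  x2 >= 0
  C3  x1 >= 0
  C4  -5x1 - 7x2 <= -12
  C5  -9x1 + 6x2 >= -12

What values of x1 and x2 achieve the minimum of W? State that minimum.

Vertices and W = 9x1 - 12x2:
  (54/47, 42/47) → W = -18/47
  (2, 1) → W = 6
  (52/31, 16/31) → W = 276/31

At the optimal vertex, -x1 + 8x2 = 6 and -5x1 - 7x2 = -12.
Solving simultaneously gives x1 = 54/47, x2 = 42/47.

x1 = 54/47, x2 = 42/47, minimum W = -18/47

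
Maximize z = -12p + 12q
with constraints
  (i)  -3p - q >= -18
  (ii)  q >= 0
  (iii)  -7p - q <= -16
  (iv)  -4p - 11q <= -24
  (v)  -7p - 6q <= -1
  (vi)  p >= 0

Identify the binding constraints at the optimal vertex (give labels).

(i) and (vi)

Vertices and z = -12p + 12q:
  (6, 0) → z = -72
  (0, 18) → z = 216
  (152/73, 104/73) → z = -576/73
  (0, 16) → z = 192

The maximum is at (0, 18). Substituting into each constraint, equality holds for (i) and (vi); the remaining constraints have slack.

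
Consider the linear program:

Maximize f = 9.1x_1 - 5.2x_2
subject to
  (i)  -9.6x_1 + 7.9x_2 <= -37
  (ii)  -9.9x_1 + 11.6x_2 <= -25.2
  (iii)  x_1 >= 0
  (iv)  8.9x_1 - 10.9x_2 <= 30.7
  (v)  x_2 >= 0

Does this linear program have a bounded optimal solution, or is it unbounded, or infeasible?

From the feasible point (23012/3315, 4146/1105), moving in the direction (10.9, 8.9) keeps every constraint satisfied while f increases without bound.

unbounded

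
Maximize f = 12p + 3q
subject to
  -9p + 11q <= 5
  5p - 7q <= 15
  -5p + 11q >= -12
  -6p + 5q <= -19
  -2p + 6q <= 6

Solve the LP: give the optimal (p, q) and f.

p = 33/4, q = 15/4, maximum f = 441/4

The optimum lies where 5p - 7q = 15 and -2p + 6q = 6.
Solving simultaneously gives p = 33/4, q = 15/4.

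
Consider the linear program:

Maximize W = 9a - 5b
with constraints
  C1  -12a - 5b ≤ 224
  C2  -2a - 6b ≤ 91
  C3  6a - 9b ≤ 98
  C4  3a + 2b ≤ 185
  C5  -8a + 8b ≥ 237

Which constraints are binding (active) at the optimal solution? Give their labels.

Extreme points and W = 9a - 5b:
  (-1373/9, 964/3) → W = -8939/3
  (-2977/136, 263/34) → W = -32053/136
  (503/20, 2191/40) → W = -1901/40

The maximum is at (503/20, 2191/40). Substituting into each constraint, equality holds for C4 and C5; the remaining constraints have slack.

C4 and C5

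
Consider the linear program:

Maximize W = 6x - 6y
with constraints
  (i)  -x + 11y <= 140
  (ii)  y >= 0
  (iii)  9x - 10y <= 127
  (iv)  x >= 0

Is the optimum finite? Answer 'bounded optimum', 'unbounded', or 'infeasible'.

bounded optimum

Vertices and W = 6x - 6y:
  (2797/89, 1387/89) → W = 8460/89
  (0, 140/11) → W = -840/11
  (127/9, 0) → W = 254/3
  (0, 0) → W = 0
The feasible region has finitely many vertices and no improving ray; the maximum is 8460/89 at (2797/89, 1387/89).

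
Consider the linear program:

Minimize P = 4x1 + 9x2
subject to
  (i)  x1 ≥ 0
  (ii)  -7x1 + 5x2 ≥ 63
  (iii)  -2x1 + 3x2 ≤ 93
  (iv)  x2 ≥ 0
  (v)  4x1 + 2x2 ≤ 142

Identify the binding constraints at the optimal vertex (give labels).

(i) and (ii)

Corner points and P = 4x1 + 9x2:
  (0, 63/5) → P = 567/5
  (0, 31) → P = 279
  (292/17, 623/17) → P = 6775/17
  (15, 41) → P = 429

The minimum is at (0, 63/5). Substituting into each constraint, equality holds for (i) and (ii); the remaining constraints have slack.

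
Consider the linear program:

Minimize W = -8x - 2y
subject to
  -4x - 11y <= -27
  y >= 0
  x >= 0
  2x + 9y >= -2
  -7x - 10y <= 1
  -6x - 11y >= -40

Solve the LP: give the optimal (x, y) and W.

Corner points and W = -8x - 2y:
  (0, 27/11) → W = -54/11
  (13/2, 1/11) → W = -574/11
  (0, 40/11) → W = -80/11

x = 13/2, y = 1/11, minimum W = -574/11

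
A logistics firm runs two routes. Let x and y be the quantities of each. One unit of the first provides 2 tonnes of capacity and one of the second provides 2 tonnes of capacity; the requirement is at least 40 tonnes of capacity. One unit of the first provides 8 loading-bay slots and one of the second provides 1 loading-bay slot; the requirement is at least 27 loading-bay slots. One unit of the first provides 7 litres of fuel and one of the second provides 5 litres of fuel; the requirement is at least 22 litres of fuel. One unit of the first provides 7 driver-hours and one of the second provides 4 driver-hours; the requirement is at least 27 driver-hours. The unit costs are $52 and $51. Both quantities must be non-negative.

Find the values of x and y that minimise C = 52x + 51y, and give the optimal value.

The feasible region is unbounded (it extends along (0, 1), (1, 0)), but C strictly increases along every unbounded feasible direction, so there is no improving ray and the minimum is attained at a vertex.

x = 1, y = 19, minimum C = 1021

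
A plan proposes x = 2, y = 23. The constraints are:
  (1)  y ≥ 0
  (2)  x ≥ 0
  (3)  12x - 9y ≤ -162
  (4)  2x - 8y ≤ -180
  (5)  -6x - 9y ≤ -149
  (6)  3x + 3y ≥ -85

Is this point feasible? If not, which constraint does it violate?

feasible

(1): 23 ≥ 0 ✓
(2): 2 ≥ 0 ✓
(3): -183 ≤ -162 ✓
(4): -180 ≤ -180 ✓
(5): -219 ≤ -149 ✓
(6): 75 ≥ -85 ✓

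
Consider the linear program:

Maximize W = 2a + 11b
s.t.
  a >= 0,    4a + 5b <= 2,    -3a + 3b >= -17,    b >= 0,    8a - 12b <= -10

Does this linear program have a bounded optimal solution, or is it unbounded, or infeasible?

The boundaries a = 0 and 4a + 5b = 2 meet at (0, 2/5), but that point violates 8a - 12b ≤ -10. Every candidate vertex is excluded by some other constraint, so the feasible region is empty.

infeasible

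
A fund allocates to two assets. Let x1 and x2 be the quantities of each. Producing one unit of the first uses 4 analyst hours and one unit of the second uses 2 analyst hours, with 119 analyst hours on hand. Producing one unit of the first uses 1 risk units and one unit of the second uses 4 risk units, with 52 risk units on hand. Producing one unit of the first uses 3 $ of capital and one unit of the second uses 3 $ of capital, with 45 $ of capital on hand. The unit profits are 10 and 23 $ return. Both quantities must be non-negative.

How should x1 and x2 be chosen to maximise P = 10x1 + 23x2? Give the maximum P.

x1 = 8/3, x2 = 37/3, maximum P = 931/3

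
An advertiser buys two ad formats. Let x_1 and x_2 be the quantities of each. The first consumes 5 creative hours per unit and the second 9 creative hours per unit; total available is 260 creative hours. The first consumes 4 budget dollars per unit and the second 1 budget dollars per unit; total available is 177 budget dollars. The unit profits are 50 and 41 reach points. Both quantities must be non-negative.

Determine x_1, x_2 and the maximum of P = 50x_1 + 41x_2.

At the optimal vertex, 5x_1 + 9x_2 = 260 and 4x_1 + x_2 = 177.
Solving simultaneously gives x_1 = 43, x_2 = 5.

x_1 = 43, x_2 = 5, maximum P = 2355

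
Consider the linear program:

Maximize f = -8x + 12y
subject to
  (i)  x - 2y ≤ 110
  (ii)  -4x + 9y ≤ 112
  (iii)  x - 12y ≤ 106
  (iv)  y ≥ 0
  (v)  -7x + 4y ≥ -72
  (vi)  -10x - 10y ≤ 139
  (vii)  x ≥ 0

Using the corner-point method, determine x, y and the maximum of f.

x = 0, y = 112/9, maximum f = 448/3

The binding constraints are -4x + 9y = 112 and x = 0.
Solving simultaneously gives x = 0, y = 112/9.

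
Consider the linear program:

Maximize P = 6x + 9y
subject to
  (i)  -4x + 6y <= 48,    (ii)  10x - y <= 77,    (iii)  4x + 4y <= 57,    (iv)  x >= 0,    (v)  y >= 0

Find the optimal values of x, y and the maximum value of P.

x = 15/4, y = 21/2, maximum P = 117

Feasible corners and P = 6x + 9y:
  (15/4, 21/2) → P = 117
  (0, 8) → P = 72
  (365/44, 131/22) → P = 1137/11
  (77/10, 0) → P = 231/5
  (0, 0) → P = 0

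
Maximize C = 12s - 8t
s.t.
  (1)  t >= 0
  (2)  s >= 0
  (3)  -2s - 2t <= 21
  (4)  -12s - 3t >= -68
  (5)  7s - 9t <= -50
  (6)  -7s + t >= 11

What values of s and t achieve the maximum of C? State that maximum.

s = 0, t = 11, maximum C = -88

The binding constraints are s = 0 and -7s + t = 11.
Solving simultaneously gives s = 0, t = 11.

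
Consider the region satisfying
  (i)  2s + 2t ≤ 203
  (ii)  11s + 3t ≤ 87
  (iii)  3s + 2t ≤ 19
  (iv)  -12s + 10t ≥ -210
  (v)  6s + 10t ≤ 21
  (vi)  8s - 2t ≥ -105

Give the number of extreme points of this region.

5

Pairwise boundary intersections that survive every other constraint:
  (9, -4)
  (750/73, -633/73)
  (74/9, -17/6)
  (-105/4, -105/2)
  (-252/23, 399/46)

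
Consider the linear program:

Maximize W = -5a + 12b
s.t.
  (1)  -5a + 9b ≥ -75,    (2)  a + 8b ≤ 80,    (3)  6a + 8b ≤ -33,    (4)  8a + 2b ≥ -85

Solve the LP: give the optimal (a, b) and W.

a = -307/26, b = 123/26, maximum W = 3011/26

Vertices and W = -5a + 12b:
  (303/94, -615/94) → W = -8895/94
  (-15/2, -25/2) → W = -225/2
  (-307/26, 123/26) → W = 3011/26

The binding constraints are 6a + 8b = -33 and 8a + 2b = -85.
Solving simultaneously gives a = -307/26, b = 123/26.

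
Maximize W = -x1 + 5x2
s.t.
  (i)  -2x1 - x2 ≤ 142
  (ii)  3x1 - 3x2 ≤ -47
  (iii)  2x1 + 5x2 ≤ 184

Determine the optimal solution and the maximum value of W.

x1 = -447/4, x2 = 163/2, maximum W = 2077/4

Vertices and W = -x1 + 5x2:
  (-473/9, -332/9) → W = -1187/9
  (-447/4, 163/2) → W = 2077/4
  (317/21, 646/21) → W = 971/7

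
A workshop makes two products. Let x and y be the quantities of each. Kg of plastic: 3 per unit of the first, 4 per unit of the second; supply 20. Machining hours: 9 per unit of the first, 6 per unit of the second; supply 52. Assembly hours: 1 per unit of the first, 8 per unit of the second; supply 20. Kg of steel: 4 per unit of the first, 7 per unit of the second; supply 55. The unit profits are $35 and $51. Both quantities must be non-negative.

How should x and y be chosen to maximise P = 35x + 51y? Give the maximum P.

x = 4, y = 2, maximum P = 242

Corner points and P = 35x + 51y:
  (0, 0) → P = 0
  (0, 5/2) → P = 255/2
  (52/9, 0) → P = 1820/9
  (44/9, 4/3) → P = 2152/9
  (4, 2) → P = 242

The optimum lies where 3x + 4y = 20 and x + 8y = 20.
Solving simultaneously gives x = 4, y = 2.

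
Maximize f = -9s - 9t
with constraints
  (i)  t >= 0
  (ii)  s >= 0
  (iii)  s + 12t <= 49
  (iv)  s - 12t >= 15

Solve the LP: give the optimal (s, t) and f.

Corner points and f = -9s - 9t:
  (49, 0) → f = -441
  (15, 0) → f = -135
  (32, 17/12) → f = -1203/4

s = 15, t = 0, maximum f = -135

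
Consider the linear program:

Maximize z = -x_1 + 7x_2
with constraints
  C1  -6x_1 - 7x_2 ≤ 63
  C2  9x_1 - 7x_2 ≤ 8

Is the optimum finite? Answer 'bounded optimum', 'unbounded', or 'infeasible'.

unbounded

From the feasible point (-11/3, -41/7), moving in the direction (7, 9) keeps every constraint satisfied while z increases without bound.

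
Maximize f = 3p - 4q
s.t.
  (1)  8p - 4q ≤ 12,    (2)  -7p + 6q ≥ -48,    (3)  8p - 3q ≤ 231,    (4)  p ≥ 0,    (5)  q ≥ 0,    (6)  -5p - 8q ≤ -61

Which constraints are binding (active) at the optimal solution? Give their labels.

(1) and (6)

Extreme points and f = 3p - 4q:
  (111, 219) → f = -543
  (85/21, 107/21) → f = -173/21
  (0, 61/8) → f = -61/2
The feasible region is unbounded (it extends along (0, 1), (3, 8)), but f strictly decreases along every unbounded feasible direction, so there is no improving ray and the maximum is attained at a vertex.

The maximum is at (85/21, 107/21). Substituting into each constraint, equality holds for (1) and (6); the remaining constraints have slack.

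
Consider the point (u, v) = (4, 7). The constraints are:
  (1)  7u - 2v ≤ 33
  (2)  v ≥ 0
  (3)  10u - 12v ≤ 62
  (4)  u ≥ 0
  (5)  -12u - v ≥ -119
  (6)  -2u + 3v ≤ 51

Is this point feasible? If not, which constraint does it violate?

(1): 14 ≤ 33 ✓
(2): 7 ≥ 0 ✓
(3): -44 ≤ 62 ✓
(4): 4 ≥ 0 ✓
(5): -55 ≥ -119 ✓
(6): 13 ≤ 51 ✓

feasible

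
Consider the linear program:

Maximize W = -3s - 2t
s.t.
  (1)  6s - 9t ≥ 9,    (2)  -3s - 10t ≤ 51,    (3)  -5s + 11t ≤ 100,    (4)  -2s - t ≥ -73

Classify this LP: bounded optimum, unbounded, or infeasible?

bounded optimum

Corner points and W = -3s - 2t:
  (-123/29, -111/29) → W = 591/29
  (111/4, 35/2) → W = -473/4
  (781/17, -321/17) → W = -1701/17
The feasible region has finitely many vertices and no improving ray; the maximum is 591/29 at (-123/29, -111/29).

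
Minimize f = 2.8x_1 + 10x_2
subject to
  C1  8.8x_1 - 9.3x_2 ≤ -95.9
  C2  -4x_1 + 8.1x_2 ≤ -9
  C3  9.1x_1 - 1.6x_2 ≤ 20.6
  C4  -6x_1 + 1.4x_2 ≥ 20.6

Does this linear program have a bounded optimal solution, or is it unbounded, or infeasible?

unbounded

From the feasible point (-28683/1136, -5785/426), moving in the direction (-9.3, -8.8) keeps every constraint satisfied while f decreases without bound.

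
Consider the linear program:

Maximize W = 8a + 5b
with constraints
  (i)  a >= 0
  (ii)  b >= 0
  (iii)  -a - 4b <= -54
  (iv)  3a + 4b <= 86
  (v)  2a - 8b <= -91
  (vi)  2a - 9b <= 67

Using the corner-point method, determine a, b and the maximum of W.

Feasible corners and W = 8a + 5b:
  (0, 27/2) → W = 135/2
  (0, 43/2) → W = 215/2
  (17/4, 199/16) → W = 1539/16
  (81/8, 445/32) → W = 4817/32

The optimum lies where 3a + 4b = 86 and 2a - 8b = -91.
Solving simultaneously gives a = 81/8, b = 445/32.

a = 81/8, b = 445/32, maximum W = 4817/32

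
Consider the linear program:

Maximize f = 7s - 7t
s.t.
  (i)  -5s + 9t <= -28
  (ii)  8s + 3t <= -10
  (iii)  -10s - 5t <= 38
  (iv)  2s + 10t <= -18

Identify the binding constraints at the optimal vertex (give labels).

Vertices and f = 7s - 7t:
  (-2/29, -274/87) → f = 1876/87
  (-202/115, -94/23) → f = 1876/115
  (32/5, -102/5) → f = 938/5

The maximum is at (32/5, -102/5). Substituting into each constraint, equality holds for (ii) and (iii); the remaining constraints have slack.

(ii) and (iii)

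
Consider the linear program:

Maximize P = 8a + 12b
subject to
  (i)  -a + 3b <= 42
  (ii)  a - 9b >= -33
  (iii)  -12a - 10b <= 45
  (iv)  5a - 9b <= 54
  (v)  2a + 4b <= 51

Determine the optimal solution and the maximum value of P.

The binding constraints are 5a - 9b = 54 and 2a + 4b = 51.
Solving simultaneously gives a = 675/38, b = 147/38.

a = 675/38, b = 147/38, maximum P = 3582/19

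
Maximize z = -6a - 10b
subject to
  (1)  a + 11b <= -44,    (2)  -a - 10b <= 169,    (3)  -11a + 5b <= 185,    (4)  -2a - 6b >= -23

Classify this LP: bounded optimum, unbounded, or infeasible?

bounded optimum

Feasible corners and z = -6a - 10b:
  (-2255/126, -299/126) → z = 1180/9
  (517/16, -111/16) → z = -249/2
  (-539/23, -1674/115) → z = 6582/23
  (622/7, -361/14) → z = -1927/7
The feasible region has finitely many vertices and no improving ray; the maximum is 6582/23 at (-539/23, -1674/115).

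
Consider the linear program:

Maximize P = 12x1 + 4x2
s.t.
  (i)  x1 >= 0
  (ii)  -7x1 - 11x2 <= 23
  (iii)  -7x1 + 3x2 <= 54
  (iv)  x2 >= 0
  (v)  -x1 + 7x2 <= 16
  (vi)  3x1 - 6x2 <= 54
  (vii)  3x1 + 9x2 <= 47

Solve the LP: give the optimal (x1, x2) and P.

x1 = 47/3, x2 = 0, maximum P = 188

Feasible corners and P = 12x1 + 4x2:
  (0, 0) → P = 0
  (0, 16/7) → P = 64/7
  (47/3, 0) → P = 188
  (37/6, 19/6) → P = 260/3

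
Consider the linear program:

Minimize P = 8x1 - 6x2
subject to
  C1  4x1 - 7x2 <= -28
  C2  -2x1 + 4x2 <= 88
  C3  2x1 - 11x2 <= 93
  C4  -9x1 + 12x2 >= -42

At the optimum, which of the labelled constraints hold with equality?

C2 and C3

Feasible corners and P = 8x1 - 6x2:
  (-959/30, -214/15) → P = -2552/15
  (42, 28) → P = 168
  (-670/7, -181/7) → P = -4274/7
  (102, 73) → P = 378

The minimum is at (-670/7, -181/7). Substituting into each constraint, equality holds for C2 and C3; the remaining constraints have slack.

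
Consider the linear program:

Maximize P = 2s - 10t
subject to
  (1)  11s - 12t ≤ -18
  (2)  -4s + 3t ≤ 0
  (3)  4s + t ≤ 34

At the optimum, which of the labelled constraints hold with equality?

Extreme points and P = 2s - 10t:
  (18/5, 24/5) → P = -204/5
  (390/59, 446/59) → P = -3680/59
  (51/8, 17/2) → P = -289/4

The maximum is at (18/5, 24/5). Substituting into each constraint, equality holds for (1) and (2); the remaining constraints have slack.

(1) and (2)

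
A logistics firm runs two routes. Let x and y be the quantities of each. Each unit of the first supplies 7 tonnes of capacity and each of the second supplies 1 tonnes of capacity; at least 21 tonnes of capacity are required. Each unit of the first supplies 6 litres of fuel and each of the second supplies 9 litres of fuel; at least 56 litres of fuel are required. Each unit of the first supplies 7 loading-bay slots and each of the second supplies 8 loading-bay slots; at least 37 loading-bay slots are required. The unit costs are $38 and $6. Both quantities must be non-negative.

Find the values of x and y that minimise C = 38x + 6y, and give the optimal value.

Feasible corners and C = 38x + 6y:
  (0, 21) → C = 126
  (28/3, 0) → C = 1064/3
  (7/3, 14/3) → C = 350/3
The feasible region is unbounded (it extends along (0, 1), (1, 0)), but C strictly increases along every unbounded feasible direction, so there is no improving ray and the minimum is attained at a vertex.

x = 7/3, y = 14/3, minimum C = 350/3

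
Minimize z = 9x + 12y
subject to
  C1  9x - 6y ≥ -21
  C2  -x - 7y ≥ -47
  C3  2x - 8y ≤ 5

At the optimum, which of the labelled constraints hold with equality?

C1 and C3

Feasible corners and z = 9x + 12y:
  (45/23, 148/23) → z = 2181/23
  (-33/10, -29/20) → z = -471/10
  (411/22, 89/22) → z = 4767/22

The minimum is at (-33/10, -29/20). Substituting into each constraint, equality holds for C1 and C3; the remaining constraints have slack.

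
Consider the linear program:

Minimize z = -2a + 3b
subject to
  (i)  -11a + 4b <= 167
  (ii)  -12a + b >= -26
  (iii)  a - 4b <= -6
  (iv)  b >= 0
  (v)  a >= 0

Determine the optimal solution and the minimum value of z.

Extreme points and z = -2a + 3b:
  (271/37, 2290/37) → z = 6328/37
  (0, 167/4) → z = 501/4
  (110/47, 98/47) → z = 74/47
  (0, 3/2) → z = 9/2

a = 110/47, b = 98/47, minimum z = 74/47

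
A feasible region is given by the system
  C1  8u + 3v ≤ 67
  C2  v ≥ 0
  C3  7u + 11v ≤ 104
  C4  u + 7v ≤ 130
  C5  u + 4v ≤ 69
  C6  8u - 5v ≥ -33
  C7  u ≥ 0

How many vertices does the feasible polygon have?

5

Intersecting each pair of boundary lines and keeping only the points that satisfy every inequality leaves:
  (67/8, 0)
  (425/67, 363/67)
  (0, 0)
  (157/123, 1063/123)
  (0, 33/5)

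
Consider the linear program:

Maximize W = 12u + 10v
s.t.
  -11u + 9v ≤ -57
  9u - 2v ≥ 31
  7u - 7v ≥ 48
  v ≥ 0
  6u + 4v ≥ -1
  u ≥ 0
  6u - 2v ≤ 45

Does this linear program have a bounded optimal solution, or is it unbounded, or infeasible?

Corner points and W = 12u + 10v:
  (48/7, 0) → W = 576/7
  (219/28, 27/28) → W = 207/2
  (15/2, 0) → W = 90
The feasible region has finitely many vertices and no improving ray; the maximum is 207/2 at (219/28, 27/28).

bounded optimum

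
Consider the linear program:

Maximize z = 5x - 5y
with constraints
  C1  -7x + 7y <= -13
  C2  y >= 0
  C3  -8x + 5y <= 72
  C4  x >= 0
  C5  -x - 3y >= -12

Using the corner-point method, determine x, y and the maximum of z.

Extreme points and z = 5x - 5y:
  (13/7, 0) → z = 65/7
  (123/28, 71/28) → z = 65/7
  (12, 0) → z = 60

x = 12, y = 0, maximum z = 60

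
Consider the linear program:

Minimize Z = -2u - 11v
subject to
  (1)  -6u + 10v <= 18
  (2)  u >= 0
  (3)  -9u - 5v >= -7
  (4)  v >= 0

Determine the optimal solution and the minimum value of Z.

Feasible corners and Z = -2u - 11v:
  (0, 7/5) → Z = -77/5
  (0, 0) → Z = 0
  (7/9, 0) → Z = -14/9

At the optimal vertex, u = 0 and -9u - 5v = -7.
Solving simultaneously gives u = 0, v = 7/5.

u = 0, v = 7/5, minimum Z = -77/5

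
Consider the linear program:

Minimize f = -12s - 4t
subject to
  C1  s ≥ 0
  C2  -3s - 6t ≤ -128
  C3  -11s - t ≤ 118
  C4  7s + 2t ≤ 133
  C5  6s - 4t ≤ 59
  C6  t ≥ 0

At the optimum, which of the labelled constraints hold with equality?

C1 and C4

Corner points and f = -12s - 4t:
  (0, 64/3) → f = -256/3
  (0, 133/2) → f = -266
  (271/18, 497/36) → f = -2123/9

The minimum is at (0, 133/2). Substituting into each constraint, equality holds for C1 and C4; the remaining constraints have slack.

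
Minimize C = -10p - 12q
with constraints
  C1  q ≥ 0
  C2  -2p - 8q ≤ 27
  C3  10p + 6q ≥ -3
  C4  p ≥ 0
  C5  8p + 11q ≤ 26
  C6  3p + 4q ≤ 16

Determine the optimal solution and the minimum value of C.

Feasible corners and C = -10p - 12q:
  (0, 0) → C = 0
  (13/4, 0) → C = -65/2
  (0, 26/11) → C = -312/11

At the optimal vertex, q = 0 and 8p + 11q = 26.
Solving simultaneously gives p = 13/4, q = 0.

p = 13/4, q = 0, minimum C = -65/2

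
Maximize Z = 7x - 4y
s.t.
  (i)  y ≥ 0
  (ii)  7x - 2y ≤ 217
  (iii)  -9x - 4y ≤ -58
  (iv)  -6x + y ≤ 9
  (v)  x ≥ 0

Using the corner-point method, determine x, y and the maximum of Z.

Feasible corners and Z = 7x - 4y:
  (31, 0) → Z = 217
  (58/9, 0) → Z = 406/9
  (2/3, 13) → Z = -142/3
The feasible region is unbounded (it extends along (2, 7), (1, 6)), but Z strictly decreases along every unbounded feasible direction, so there is no improving ray and the maximum is attained at a vertex.

At the optimal vertex, y = 0 and 7x - 2y = 217.
Solving simultaneously gives x = 31, y = 0.

x = 31, y = 0, maximum Z = 217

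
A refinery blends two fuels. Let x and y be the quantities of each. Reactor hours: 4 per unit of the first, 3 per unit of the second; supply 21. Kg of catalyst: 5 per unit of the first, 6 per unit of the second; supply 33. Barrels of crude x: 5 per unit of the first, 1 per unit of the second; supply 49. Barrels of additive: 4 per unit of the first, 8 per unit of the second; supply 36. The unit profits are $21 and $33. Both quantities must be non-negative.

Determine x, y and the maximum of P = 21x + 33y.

Corner points and P = 21x + 33y:
  (0, 0) → P = 0
  (0, 9/2) → P = 297/2
  (21/4, 0) → P = 441/4
  (3, 3) → P = 162

The binding constraints are 4x + 3y = 21 and 5x + 6y = 33.
Solving simultaneously gives x = 3, y = 3.

x = 3, y = 3, maximum P = 162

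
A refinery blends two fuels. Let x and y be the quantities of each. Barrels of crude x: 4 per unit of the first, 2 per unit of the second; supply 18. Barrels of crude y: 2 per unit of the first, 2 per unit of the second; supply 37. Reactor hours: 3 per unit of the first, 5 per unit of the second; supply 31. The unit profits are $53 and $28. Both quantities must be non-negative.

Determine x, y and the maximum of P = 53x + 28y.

Corner points and P = 53x + 28y:
  (0, 0) → P = 0
  (0, 31/5) → P = 868/5
  (9/2, 0) → P = 477/2
  (2, 5) → P = 246

x = 2, y = 5, maximum P = 246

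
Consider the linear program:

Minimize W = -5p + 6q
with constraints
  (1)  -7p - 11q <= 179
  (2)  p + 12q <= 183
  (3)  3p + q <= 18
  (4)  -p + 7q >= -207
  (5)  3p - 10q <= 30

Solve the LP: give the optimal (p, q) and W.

p = 70/11, q = -12/11, minimum W = -422/11

The binding constraints are 3p + q = 18 and 3p - 10q = 30.
Solving simultaneously gives p = 70/11, q = -12/11.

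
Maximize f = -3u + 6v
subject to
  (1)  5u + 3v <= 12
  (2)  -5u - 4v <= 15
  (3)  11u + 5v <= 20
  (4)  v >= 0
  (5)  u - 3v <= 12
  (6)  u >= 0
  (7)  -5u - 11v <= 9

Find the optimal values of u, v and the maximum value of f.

u = 0, v = 4, maximum f = 24

Corner points and f = -3u + 6v:
  (0, 4) → f = 24
  (20/11, 0) → f = -60/11
  (0, 0) → f = 0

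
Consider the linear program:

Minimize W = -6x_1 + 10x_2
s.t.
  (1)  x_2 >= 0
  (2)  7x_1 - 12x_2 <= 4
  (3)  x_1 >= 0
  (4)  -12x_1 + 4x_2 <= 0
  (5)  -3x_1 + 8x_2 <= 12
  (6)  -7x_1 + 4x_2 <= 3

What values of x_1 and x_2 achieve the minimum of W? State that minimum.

x_1 = 44/5, x_2 = 24/5, minimum W = -24/5

Corner points and W = -6x_1 + 10x_2:
  (4/7, 0) → W = -24/7
  (0, 0) → W = 0
  (44/5, 24/5) → W = -24/5
  (4/7, 12/7) → W = 96/7

At the optimal vertex, 7x_1 - 12x_2 = 4 and -3x_1 + 8x_2 = 12.
Solving simultaneously gives x_1 = 44/5, x_2 = 24/5.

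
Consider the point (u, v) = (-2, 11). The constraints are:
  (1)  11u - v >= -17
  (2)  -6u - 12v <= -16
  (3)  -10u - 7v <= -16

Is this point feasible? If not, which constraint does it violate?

Constraint (1): 11u - v = -33, which is not ≥ -17. All other constraints are satisfied.

not feasible — violates (1)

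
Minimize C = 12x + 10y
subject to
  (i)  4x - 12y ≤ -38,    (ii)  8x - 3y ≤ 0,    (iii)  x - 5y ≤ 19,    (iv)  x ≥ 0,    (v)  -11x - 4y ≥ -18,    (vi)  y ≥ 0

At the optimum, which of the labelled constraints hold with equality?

(i) and (iv)

Feasible corners and C = 12x + 10y:
  (0, 19/6) → C = 95/3
  (16/37, 245/74) → C = 1417/37
  (0, 9/2) → C = 45

The minimum is at (0, 19/6). Substituting into each constraint, equality holds for (i) and (iv); the remaining constraints have slack.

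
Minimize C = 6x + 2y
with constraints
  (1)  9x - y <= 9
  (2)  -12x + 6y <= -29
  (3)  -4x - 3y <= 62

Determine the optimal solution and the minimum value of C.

Corner points and C = 6x + 2y:
  (25/42, -51/14) → C = -26/7
  (-35/31, -594/31) → C = -1398/31
  (-19/4, -43/3) → C = -343/6

The optimum lies where -12x + 6y = -29 and -4x - 3y = 62.
Solving simultaneously gives x = -19/4, y = -43/3.

x = -19/4, y = -43/3, minimum C = -343/6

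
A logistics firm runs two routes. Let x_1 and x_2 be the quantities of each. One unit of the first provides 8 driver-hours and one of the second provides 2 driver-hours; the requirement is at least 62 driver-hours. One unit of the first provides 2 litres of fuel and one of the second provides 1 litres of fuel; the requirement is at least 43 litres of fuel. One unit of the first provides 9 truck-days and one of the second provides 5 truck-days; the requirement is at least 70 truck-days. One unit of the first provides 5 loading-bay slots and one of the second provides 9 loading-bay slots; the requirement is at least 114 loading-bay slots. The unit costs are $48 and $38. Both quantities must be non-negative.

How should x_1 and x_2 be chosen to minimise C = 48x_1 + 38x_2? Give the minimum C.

x_1 = 21, x_2 = 1, minimum C = 1046

Vertices and C = 48x_1 + 38x_2:
  (0, 43) → C = 1634
  (114/5, 0) → C = 5472/5
  (21, 1) → C = 1046
The feasible region is unbounded (it extends along (0, 1), (1, 0)), but C strictly increases along every unbounded feasible direction, so there is no improving ray and the minimum is attained at a vertex.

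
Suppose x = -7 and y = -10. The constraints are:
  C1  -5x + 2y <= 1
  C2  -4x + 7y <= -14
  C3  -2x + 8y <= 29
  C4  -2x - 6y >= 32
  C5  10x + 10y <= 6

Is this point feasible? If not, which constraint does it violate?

not feasible — violates C1

Constraint C1: -5x + 2y = 15, which is not ≤ 1. All other constraints are satisfied.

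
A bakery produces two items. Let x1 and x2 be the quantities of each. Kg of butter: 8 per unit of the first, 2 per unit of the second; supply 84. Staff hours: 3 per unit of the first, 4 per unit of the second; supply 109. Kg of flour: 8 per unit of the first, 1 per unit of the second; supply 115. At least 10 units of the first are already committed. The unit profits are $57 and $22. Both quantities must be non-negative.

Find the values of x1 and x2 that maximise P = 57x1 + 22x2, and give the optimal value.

x1 = 10, x2 = 2, maximum P = 614

Corner points and P = 57x1 + 22x2:
  (21/2, 0) → P = 1197/2
  (10, 0) → P = 570
  (10, 2) → P = 614

The binding constraints are 8x1 + 2x2 = 84 and x1 = 10.
Solving simultaneously gives x1 = 10, x2 = 2.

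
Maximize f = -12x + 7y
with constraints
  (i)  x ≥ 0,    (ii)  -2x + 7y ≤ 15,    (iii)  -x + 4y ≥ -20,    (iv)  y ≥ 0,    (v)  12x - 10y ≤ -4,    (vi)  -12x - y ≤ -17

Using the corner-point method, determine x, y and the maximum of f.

x = 52/43, y = 107/43, maximum f = 125/43

Corner points and f = -12x + 7y:
  (61/32, 43/16) → f = -65/16
  (52/43, 107/43) → f = 125/43
  (83/66, 21/11) → f = -19/11

The binding constraints are -2x + 7y = 15 and -12x - y = -17.
Solving simultaneously gives x = 52/43, y = 107/43.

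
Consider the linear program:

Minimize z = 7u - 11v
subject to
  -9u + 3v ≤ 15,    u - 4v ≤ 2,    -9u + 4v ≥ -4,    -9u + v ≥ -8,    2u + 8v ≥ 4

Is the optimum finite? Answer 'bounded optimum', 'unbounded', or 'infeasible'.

Extreme points and z = 7u - 11v:
  (13/6, 23/2) → z = -334/3
  (-18/13, 11/13) → z = -19
  (28/27, 4/3) → z = -200/27
  (3/5, 7/20) → z = 7/20
The feasible region has finitely many vertices and no improving ray; the minimum is -334/3 at (13/6, 23/2).

bounded optimum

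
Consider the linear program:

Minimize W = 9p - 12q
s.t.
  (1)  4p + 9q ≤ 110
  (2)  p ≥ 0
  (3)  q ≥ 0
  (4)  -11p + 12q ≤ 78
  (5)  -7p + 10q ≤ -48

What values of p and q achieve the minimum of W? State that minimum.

p = 48/7, q = 0, minimum W = 432/7

Feasible corners and W = 9p - 12q:
  (55/2, 0) → W = 495/2
  (1532/103, 578/103) → W = 6852/103
  (48/7, 0) → W = 432/7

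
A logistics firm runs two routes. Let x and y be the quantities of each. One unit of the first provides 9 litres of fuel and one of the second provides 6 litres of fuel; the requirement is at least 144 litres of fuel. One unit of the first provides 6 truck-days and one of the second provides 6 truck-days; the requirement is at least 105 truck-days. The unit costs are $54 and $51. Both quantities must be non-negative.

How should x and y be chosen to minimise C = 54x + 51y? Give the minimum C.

Corner points and C = 54x + 51y:
  (0, 24) → C = 1224
  (35/2, 0) → C = 945
  (13, 9/2) → C = 1863/2
The feasible region is unbounded (it extends along (0, 1), (1, 0)), but C strictly increases along every unbounded feasible direction, so there is no improving ray and the minimum is attained at a vertex.

x = 13, y = 9/2, minimum C = 1863/2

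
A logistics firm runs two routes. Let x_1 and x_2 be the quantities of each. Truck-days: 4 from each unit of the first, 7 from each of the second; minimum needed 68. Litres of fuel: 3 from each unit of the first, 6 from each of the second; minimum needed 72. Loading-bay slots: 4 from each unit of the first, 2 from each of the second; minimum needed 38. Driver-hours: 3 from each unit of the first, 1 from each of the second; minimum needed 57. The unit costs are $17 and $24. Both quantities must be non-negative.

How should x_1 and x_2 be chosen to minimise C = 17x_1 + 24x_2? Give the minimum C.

x_1 = 18, x_2 = 3, minimum C = 378

Vertices and C = 17x_1 + 24x_2:
  (0, 57) → C = 1368
  (24, 0) → C = 408
  (18, 3) → C = 378
The feasible region is unbounded (it extends along (0, 1), (1, 0)), but C strictly increases along every unbounded feasible direction, so there is no improving ray and the minimum is attained at a vertex.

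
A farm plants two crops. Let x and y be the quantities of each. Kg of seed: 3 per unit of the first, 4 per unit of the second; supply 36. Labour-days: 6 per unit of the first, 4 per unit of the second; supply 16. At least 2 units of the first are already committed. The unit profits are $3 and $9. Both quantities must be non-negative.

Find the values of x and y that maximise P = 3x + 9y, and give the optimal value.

The optimum lies where 6x + 4y = 16 and x = 2.
Solving simultaneously gives x = 2, y = 1.

x = 2, y = 1, maximum P = 15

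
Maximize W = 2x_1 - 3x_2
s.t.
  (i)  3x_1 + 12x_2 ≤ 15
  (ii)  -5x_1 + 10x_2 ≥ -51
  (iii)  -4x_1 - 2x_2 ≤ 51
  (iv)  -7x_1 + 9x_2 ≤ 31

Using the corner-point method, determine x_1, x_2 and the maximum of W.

x_1 = 127/15, x_2 = -13/15, maximum W = 293/15

Extreme points and W = 2x_1 - 3x_2:
  (127/15, -13/15) → W = 293/15
  (-79/37, 66/37) → W = -356/37
  (-204/25, -459/50) → W = 561/50
  (-521/50, -233/50) → W = -343/50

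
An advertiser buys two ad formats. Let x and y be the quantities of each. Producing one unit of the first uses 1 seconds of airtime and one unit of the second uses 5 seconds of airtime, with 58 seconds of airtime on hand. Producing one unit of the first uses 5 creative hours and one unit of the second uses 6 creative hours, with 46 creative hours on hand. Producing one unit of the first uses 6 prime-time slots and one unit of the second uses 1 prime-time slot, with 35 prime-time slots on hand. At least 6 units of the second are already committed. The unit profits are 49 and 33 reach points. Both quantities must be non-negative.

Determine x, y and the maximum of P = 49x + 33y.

x = 2, y = 6, maximum P = 296

Extreme points and P = 49x + 33y:
  (0, 23/3) → P = 253
  (0, 6) → P = 198
  (2, 6) → P = 296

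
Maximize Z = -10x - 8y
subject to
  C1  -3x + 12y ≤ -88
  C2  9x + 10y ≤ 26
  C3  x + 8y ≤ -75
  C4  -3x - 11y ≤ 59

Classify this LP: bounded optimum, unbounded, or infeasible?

The boundaries -3x + 12y = -88 and 9x + 10y = 26 meet at (596/69, -119/23), but that point violates x + 8y ≤ -75. Every candidate vertex is excluded by some other constraint, so the feasible region is empty.

infeasible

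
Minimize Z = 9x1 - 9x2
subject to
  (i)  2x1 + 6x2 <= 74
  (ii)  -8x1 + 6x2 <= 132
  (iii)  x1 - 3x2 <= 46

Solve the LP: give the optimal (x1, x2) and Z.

x1 = -29/5, x2 = 214/15, minimum Z = -903/5

Vertices and Z = 9x1 - 9x2:
  (-29/5, 214/15) → Z = -903/5
  (83/2, -3/2) → Z = 387
  (-112/3, -250/9) → Z = -86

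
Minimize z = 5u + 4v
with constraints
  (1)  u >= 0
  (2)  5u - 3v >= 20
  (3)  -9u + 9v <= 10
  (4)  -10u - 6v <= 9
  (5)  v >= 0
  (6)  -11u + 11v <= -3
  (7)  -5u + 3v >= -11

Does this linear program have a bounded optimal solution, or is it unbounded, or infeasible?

Constraints 5u - 3v ≥ 20 and -5u + 3v ≥ -11 have parallel boundaries but demand opposite sides — no point can satisfy both, so the region is empty.

infeasible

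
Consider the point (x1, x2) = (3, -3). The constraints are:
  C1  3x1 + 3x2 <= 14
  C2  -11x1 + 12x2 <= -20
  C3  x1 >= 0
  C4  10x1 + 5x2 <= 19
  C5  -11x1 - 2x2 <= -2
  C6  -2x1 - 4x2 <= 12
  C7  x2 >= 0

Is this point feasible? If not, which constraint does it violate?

not feasible — violates C7

Constraint C7: x2 = -3, which is not ≥ 0. All other constraints are satisfied.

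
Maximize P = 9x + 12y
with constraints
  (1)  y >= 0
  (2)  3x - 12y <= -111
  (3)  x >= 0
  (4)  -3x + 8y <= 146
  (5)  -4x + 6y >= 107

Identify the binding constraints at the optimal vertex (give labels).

(4) and (5)

Extreme points and P = 9x + 12y:
  (0, 73/4) → P = 219
  (0, 107/6) → P = 214
  (10/7, 263/14) → P = 1668/7

The maximum is at (10/7, 263/14). Substituting into each constraint, equality holds for (4) and (5); the remaining constraints have slack.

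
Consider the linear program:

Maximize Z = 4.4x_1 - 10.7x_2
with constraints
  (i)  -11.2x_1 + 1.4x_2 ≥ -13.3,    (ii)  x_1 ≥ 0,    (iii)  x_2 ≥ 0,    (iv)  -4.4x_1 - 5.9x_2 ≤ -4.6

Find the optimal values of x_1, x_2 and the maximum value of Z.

Extreme points and Z = 4.4x_1 - 10.7x_2:
  (19/16, 0) → Z = 209/40
  (0, 46/59) → Z = -2461/295
  (23/22, 0) → Z = 23/5
The feasible region is unbounded (it extends along (0, 1), (1, 8)), but Z strictly decreases along every unbounded feasible direction, so there is no improving ray and the maximum is attained at a vertex.

The optimum lies where -11.2x_1 + 1.4x_2 = -13.3 and x_2 = 0.
Solving simultaneously gives x_1 = 19/16, x_2 = 0.

x_1 = 1.1875, x_2 = 0, maximum Z = 5.225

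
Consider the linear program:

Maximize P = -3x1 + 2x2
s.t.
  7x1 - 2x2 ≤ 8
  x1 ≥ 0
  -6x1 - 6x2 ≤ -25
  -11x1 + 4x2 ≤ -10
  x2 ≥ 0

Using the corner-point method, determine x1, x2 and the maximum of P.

x1 = 2, x2 = 3, maximum P = 0

Corner points and P = -3x1 + 2x2:
  (49/27, 127/54) → P = -20/27
  (2, 3) → P = 0
  (16/9, 43/18) → P = -5/9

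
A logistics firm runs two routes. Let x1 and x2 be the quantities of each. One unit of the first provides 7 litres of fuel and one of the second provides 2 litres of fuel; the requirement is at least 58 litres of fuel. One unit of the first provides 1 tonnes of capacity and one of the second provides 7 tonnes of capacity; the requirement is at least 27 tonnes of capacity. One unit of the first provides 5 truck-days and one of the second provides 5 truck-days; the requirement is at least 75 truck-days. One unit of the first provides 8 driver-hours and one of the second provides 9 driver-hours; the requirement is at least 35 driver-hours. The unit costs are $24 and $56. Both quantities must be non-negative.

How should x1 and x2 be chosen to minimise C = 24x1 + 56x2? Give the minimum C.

x1 = 13, x2 = 2, minimum C = 424

Feasible corners and C = 24x1 + 56x2:
  (0, 29) → C = 1624
  (27, 0) → C = 648
  (28/5, 47/5) → C = 3304/5
  (13, 2) → C = 424
The feasible region is unbounded (it extends along (0, 1), (1, 0)), but C strictly increases along every unbounded feasible direction, so there is no improving ray and the minimum is attained at a vertex.

At the optimal vertex, x1 + 7x2 = 27 and 5x1 + 5x2 = 75.
Solving simultaneously gives x1 = 13, x2 = 2.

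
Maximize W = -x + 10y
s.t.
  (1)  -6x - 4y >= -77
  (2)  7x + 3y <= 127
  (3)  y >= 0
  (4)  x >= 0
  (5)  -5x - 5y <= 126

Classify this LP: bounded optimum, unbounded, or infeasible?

bounded optimum

Feasible corners and W = -x + 10y:
  (77/6, 0) → W = -77/6
  (0, 77/4) → W = 385/2
  (0, 0) → W = 0
The feasible region has finitely many vertices and no improving ray; the maximum is 385/2 at (0, 77/4).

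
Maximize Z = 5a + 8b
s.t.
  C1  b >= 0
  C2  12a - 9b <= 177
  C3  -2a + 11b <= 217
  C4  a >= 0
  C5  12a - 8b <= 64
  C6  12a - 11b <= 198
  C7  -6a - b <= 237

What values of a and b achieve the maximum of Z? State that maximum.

Extreme points and Z = 5a + 8b:
  (0, 0) → Z = 0
  (16/3, 0) → Z = 80/3
  (0, 217/11) → Z = 1736/11
  (610/29, 683/29) → Z = 8514/29

a = 610/29, b = 683/29, maximum Z = 8514/29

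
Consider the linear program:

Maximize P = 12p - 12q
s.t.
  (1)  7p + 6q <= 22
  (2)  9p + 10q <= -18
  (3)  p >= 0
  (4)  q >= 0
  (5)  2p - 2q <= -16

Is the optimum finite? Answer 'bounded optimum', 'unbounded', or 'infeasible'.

infeasible

The boundaries 9p + 10q = -18 and 2p - 2q = -16 meet at (-98/19, 54/19), but that point violates p ≥ 0. Every candidate vertex is excluded by some other constraint, so the feasible region is empty.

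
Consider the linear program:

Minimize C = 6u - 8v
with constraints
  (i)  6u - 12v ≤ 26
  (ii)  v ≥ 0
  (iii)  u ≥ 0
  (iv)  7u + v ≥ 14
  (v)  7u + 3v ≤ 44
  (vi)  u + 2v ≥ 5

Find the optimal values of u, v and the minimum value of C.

u = 0, v = 44/3, minimum C = -352/3

Corner points and C = 6u - 8v:
  (101/17, 41/51) → C = 1490/51
  (14/3, 1/6) → C = 80/3
  (0, 14) → C = -112
  (0, 44/3) → C = -352/3
  (23/13, 21/13) → C = -30/13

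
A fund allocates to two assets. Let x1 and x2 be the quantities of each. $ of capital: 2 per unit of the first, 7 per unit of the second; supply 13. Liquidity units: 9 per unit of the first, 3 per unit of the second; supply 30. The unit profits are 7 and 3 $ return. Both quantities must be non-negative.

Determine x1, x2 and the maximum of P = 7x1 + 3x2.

Extreme points and P = 7x1 + 3x2:
  (0, 0) → P = 0
  (0, 13/7) → P = 39/7
  (10/3, 0) → P = 70/3
  (3, 1) → P = 24

x1 = 3, x2 = 1, maximum P = 24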